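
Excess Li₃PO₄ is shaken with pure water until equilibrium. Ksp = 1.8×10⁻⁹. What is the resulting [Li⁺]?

8.6×10⁻³ M

Li₃PO₄(s) ⇌ 3 Li⁺(aq) + PO₄³⁻(aq)
Call the molar solubility s, so that [Li⁺] = 3s and [PO₄³⁻] = s.
Ksp = [Li⁺]^3[PO₄³⁻] = (3s)^3 · s = 27s^4 = 1.8×10⁻⁹
s = 2.9×10⁻³ M
[Li⁺] = 3s = 8.6×10⁻³ M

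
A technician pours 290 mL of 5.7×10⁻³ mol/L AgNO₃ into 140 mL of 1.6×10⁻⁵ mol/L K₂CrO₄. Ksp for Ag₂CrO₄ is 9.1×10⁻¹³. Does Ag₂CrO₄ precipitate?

The combined volume is 430 mL.
[Ag⁺] = (5.7×10⁻³)(290)/430 = 3.8×10⁻³ mol/L
[CrO₄²⁻] = (1.6×10⁻⁵)(140)/430 = 5.2×10⁻⁶ mol/L
Q = [Ag⁺]^2[CrO₄²⁻] = 7.7×10⁻¹¹
Since Q (7.7×10⁻¹¹) exceeds Ksp (9.1×10⁻¹³), Ag₂CrO₄ will precipitate.

Yes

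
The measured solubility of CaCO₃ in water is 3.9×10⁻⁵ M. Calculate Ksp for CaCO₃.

CaCO₃(s) ⇌ Ca²⁺(aq) + CO₃²⁻(aq)
If s mol/L of CaCO₃ dissolves, [Ca²⁺] = s and [CO₃²⁻] = s.
Ksp = [Ca²⁺][CO₃²⁻] = s · s = s^2
Ksp = (3.9×10⁻⁵)^2 = 1.5×10⁻⁹

Ksp = 1.5×10⁻⁹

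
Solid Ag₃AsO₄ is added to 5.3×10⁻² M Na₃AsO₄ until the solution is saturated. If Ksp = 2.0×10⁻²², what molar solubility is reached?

5.2×10⁻⁸ M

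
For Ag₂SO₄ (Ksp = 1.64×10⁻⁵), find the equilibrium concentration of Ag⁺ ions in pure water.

Ag₂SO₄(s) ⇌ 2 Ag⁺(aq) + SO₄²⁻(aq)
With molar solubility s: [Ag⁺] = 2s, [SO₄²⁻] = s.
Ksp = [Ag⁺]^2[SO₄²⁻] = (2s)^2 · s = 4s^3 = 1.64×10⁻⁵
s = 1.60×10⁻² mol L⁻¹
[Ag⁺] = 2s = 3.20×10⁻² mol L⁻¹

3.20×10⁻² M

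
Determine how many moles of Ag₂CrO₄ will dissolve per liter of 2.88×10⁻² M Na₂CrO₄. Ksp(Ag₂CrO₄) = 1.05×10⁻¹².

3.02×10⁻⁶ M

Ag₂CrO₄(s) ⇌ 2 Ag⁺(aq) + CrO₄²⁻(aq)
With CrO₄²⁻ already at 2.88×10⁻² M and s small, take [CrO₄²⁻] ≈ 2.88×10⁻² M and [Ag⁺] = 2s.
Ksp = [Ag⁺]^2[CrO₄²⁻] = (2s)^2(2.88×10⁻²)
(2s)^2 = 1.05×10⁻¹² / (2.88×10⁻²) = 3.65×10⁻¹¹
s = 3.02×10⁻⁶ M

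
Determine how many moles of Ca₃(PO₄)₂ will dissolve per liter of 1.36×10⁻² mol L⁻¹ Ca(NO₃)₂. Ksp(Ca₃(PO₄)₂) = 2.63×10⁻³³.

1.62×10⁻¹⁴ M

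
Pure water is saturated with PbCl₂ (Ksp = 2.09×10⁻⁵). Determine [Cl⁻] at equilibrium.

PbCl₂(s) ⇌ Pb²⁺(aq) + 2 Cl⁻(aq)
For each mole of PbCl₂ that dissolves per liter, [Pb²⁺] = s and [Cl⁻] = 2s; let s denote this solubility.
Ksp = [Pb²⁺][Cl⁻]^2 = s · (2s)^2 = 4s^3 = 2.09×10⁻⁵
s = 1.74×10⁻² mol/L
[Cl⁻] = 2s = 3.47×10⁻² mol/L

3.47×10⁻² M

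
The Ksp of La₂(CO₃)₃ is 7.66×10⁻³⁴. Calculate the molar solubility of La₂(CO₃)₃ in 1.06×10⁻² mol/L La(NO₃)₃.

La₂(CO₃)₃(s) ⇌ 2 La³⁺(aq) + 3 CO₃²⁻(aq)
La³⁺ is already present at 1.06×10⁻² mol/L. If s mol/L of La₂(CO₃)₃ dissolves, [CO₃²⁻] = 3s while [La³⁺] ≈ 1.06×10⁻² mol/L.
Ksp = [La³⁺]^2[CO₃²⁻]^3 = (1.06×10⁻²)^2(3s)^3
(3s)^3 = 7.66×10⁻³⁴ / (1.06×10⁻²)^2 = 6.82×10⁻³⁰
s = 6.32×10⁻¹¹ mol/L

6.32×10⁻¹¹ M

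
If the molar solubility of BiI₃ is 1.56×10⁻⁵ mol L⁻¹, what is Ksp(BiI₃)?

BiI₃(s) ⇌ Bi³⁺(aq) + 3 I⁻(aq)
For each mole of BiI₃ that dissolves per liter, [Bi³⁺] = s and [I⁻] = 3s; let s denote this solubility.
Ksp = [Bi³⁺][I⁻]^3 = s · (3s)^3 = 27s^4
Ksp = 27 × (1.56×10⁻⁵)^4 = 1.60×10⁻¹⁸

Ksp = 1.60×10⁻¹⁸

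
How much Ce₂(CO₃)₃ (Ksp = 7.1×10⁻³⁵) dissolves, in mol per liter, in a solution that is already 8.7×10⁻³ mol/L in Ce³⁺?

Ce₂(CO₃)₃(s) ⇌ 2 Ce³⁺(aq) + 3 CO₃²⁻(aq)
The solution already contains Ce³⁺ at 8.7×10⁻³ mol/L. Let s be the molar solubility of Ce₂(CO₃)₃.
[Ce³⁺] ≈ 8.7×10⁻³ mol/L (common ion dominates); [CO₃²⁻] = 3s.
Ksp = [Ce³⁺]^2[CO₃²⁻]^3 = (8.7×10⁻³)^2(3s)^3
(3s)^3 = 7.1×10⁻³⁵ / (8.7×10⁻³)^2 = 9.4×10⁻³¹
s = 3.3×10⁻¹¹ mol/L

3.3×10⁻¹¹ M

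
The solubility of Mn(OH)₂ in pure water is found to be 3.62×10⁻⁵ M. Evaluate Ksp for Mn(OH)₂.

Mn(OH)₂(s) ⇌ Mn²⁺(aq) + 2 OH⁻(aq)
With molar solubility s: [Mn²⁺] = s, [OH⁻] = 2s.
Ksp = [Mn²⁺][OH⁻]^2 = s · (2s)^2 = 4s^3
Ksp = 4 × (3.62×10⁻⁵)^3 = 1.90×10⁻¹³

Ksp = 1.90×10⁻¹³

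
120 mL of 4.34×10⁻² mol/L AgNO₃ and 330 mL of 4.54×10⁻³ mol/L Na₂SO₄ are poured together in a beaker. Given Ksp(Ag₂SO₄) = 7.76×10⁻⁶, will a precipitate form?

Total volume after mixing = 120 + 330 = 450 mL.
[Ag⁺] = (4.34×10⁻²)(120)/450 = 1.16×10⁻² mol/L
[SO₄²⁻] = (4.54×10⁻³)(330)/450 = 3.33×10⁻³ mol/L
Q = [Ag⁺]^2[SO₄²⁻] = 4.46×10⁻⁷
Q = 4.46×10⁻⁷ < Ksp = 7.76×10⁻⁶, so the solution is unsaturated and no precipitate forms.

No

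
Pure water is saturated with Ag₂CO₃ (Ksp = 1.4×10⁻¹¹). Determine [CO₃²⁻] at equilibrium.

Ag₂CO₃(s) ⇌ 2 Ag⁺(aq) + CO₃²⁻(aq)
Let s be the molar solubility. Then [Ag⁺] = 2s and [CO₃²⁻] = s.
Ksp = [Ag⁺]^2[CO₃²⁻] = (2s)^2 · s = 4s^3 = 1.4×10⁻¹¹
s = 1.5×10⁻⁴ M
[CO₃²⁻] = s = 1.5×10⁻⁴ M

1.5×10⁻⁴ M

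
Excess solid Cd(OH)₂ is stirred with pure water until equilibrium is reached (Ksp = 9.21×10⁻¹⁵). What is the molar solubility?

Cd(OH)₂(s) ⇌ Cd²⁺(aq) + 2 OH⁻(aq)
With molar solubility s: [Cd²⁺] = s, [OH⁻] = 2s.
Ksp = [Cd²⁺][OH⁻]^2 = s · (2s)^2 = 4s^3
4s^3 = 9.21×10⁻¹⁵  ⇒  s^3 = 2.30×10⁻¹⁵
Taking the 3rd root, s = 1.32×10⁻⁵ mol/L.

1.32×10⁻⁵ M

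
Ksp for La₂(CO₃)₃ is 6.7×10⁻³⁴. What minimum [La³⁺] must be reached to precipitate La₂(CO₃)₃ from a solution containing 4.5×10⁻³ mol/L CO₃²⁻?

The threshold for precipitation is Q = Ksp.
La₂(CO₃)₃(s) ⇌ 2 La³⁺(aq) + 3 CO₃²⁻(aq)
Ksp = [La³⁺]^2[CO₃²⁻]^3 = [La³⁺]^2(4.5×10⁻³)^3
[La³⁺]^2 = 6.7×10⁻³⁴ / (4.5×10⁻³)^3 = 7.4×10⁻²⁷
[La³⁺] = 8.6×10⁻¹⁴ mol/L

8.6×10⁻¹⁴ M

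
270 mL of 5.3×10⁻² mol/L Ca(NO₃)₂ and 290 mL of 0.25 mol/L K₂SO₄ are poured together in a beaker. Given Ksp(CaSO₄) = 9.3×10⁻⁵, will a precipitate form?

Yes

After mixing, V = 270 mL + 290 mL = 560 mL.
[Ca²⁺] = (5.3×10⁻²)(270)/560 = 2.6×10⁻² mol/L
[SO₄²⁻] = (0.25)(290)/560 = 0.13 mol/L
Q = [Ca²⁺][SO₄²⁻] = 3.3×10⁻³
Q = 3.3×10⁻³ > Ksp = 9.3×10⁻⁵, so the solution is supersaturated and CaSO₄ precipitates.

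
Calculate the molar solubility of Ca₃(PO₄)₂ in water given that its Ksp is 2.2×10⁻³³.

Ca₃(PO₄)₂(s) ⇌ 3 Ca²⁺(aq) + 2 PO₄³⁻(aq)
If s mol/L of Ca₃(PO₄)₂ dissolves, [Ca²⁺] = 3s and [PO₄³⁻] = 2s.
Ksp = [Ca²⁺]^3[PO₄³⁻]^2 = (3s)^3 · (2s)^2 = 108s^5
108s^5 = 2.2×10⁻³³  ⇒  s^5 = 2.0×10⁻³⁵
s = (2.0×10⁻³⁵)^(1/5) = 1.2×10⁻⁷ mol L⁻¹

1.2×10⁻⁷ M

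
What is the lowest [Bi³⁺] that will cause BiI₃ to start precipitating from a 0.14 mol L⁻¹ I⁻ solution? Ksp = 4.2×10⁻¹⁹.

1.5×10⁻¹⁶ M

Precipitation begins when Q = Ksp.
BiI₃(s) ⇌ Bi³⁺(aq) + 3 I⁻(aq)
Ksp = [Bi³⁺][I⁻]^3 = [Bi³⁺](0.14)^3
[Bi³⁺] = 4.2×10⁻¹⁹ / (0.14)^3 = 1.5×10⁻¹⁶
[Bi³⁺] = 1.5×10⁻¹⁶ mol L⁻¹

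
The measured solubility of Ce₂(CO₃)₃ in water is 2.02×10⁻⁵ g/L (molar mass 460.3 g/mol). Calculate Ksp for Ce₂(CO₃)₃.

Ksp = 1.76×10⁻³⁵

Molar solubility s = (2.02×10⁻⁵ g/L) / (460.3 g/mol) = 4.3884×10⁻⁸ mol/L
Ce₂(CO₃)₃(s) ⇌ 2 Ce³⁺(aq) + 3 CO₃²⁻(aq)
If s mol/L of Ce₂(CO₃)₃ dissolves, [Ce³⁺] = 2s and [CO₃²⁻] = 3s.
Ksp = [Ce³⁺]^2[CO₃²⁻]^3 = (2s)^2 · (3s)^3 = 108s^5
Ksp = 108 × (4.3884×10⁻⁸)^5 = 1.76×10⁻³⁵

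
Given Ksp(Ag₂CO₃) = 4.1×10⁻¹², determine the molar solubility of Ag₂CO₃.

Ag₂CO₃(s) ⇌ 2 Ag⁺(aq) + CO₃²⁻(aq)
With molar solubility s: [Ag⁺] = 2s, [CO₃²⁻] = s.
Ksp = [Ag⁺]^2[CO₃²⁻] = (2s)^2 · s = 4s^3
4s^3 = 4.1×10⁻¹²  ⇒  s^3 = 1.0×10⁻¹²
s = (1.0×10⁻¹²)^(1/3) = 1.0×10⁻⁴ mol/L

1.0×10⁻⁴ M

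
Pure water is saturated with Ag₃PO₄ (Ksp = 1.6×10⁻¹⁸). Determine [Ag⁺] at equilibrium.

4.7×10⁻⁵ M

Ag₃PO₄(s) ⇌ 3 Ag⁺(aq) + PO₄³⁻(aq)
Call the molar solubility s, so that [Ag⁺] = 3s and [PO₄³⁻] = s.
Ksp = [Ag⁺]^3[PO₄³⁻] = (3s)^3 · s = 27s^4 = 1.6×10⁻¹⁸
s = 1.6×10⁻⁵ M
[Ag⁺] = 3s = 4.7×10⁻⁵ M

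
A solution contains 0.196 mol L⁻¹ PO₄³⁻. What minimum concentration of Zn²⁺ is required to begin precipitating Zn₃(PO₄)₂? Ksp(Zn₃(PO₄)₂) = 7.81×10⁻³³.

5.88×10⁻¹¹ M

A salt starts to precipitate once the ion product Q reaches its Ksp.
Zn₃(PO₄)₂(s) ⇌ 3 Zn²⁺(aq) + 2 PO₄³⁻(aq)
Ksp = [Zn²⁺]^3[PO₄³⁻]^2 = [Zn²⁺]^3(0.196)^2
[Zn²⁺]^3 = 7.81×10⁻³³ / (0.196)^2 = 2.03×10⁻³¹
[Zn²⁺] = 5.88×10⁻¹¹ mol L⁻¹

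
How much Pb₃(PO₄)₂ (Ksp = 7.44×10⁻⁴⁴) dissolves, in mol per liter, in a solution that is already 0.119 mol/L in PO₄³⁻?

5.79×10⁻¹⁵ M

Pb₃(PO₄)₂(s) ⇌ 3 Pb²⁺(aq) + 2 PO₄³⁻(aq)
Let s be the solubility of Pb₃(PO₄)₂ here. The common ion gives [PO₄³⁻] ≈ 0.119 mol/L, and [Pb²⁺] = 3s.
Ksp = [Pb²⁺]^3[PO₄³⁻]^2 = (3s)^3(0.119)^2
(3s)^3 = 7.44×10⁻⁴⁴ / (0.119)^2 = 5.25×10⁻⁴²
s = 5.79×10⁻¹⁵ mol/L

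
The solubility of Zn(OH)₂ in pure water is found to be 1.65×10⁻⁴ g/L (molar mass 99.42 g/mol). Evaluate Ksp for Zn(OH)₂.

Ksp = 1.83×10⁻¹⁷

Convert to molarity: s = 1.65×10⁻⁴ / 99.42 = 1.6596×10⁻⁶ mol/L
Zn(OH)₂(s) ⇌ Zn²⁺(aq) + 2 OH⁻(aq)
With molar solubility s: [Zn²⁺] = s, [OH⁻] = 2s.
Ksp = [Zn²⁺][OH⁻]^2 = s · (2s)^2 = 4s^3
Ksp = 4 × (1.6596×10⁻⁶)^3 = 1.83×10⁻¹⁷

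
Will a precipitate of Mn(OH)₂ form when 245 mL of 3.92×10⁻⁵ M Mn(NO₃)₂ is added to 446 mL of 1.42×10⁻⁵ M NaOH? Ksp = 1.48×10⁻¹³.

No

After mixing, V = 245 mL + 446 mL = 691 mL.
[Mn²⁺] = (3.92×10⁻⁵)(245)/691 = 1.39×10⁻⁵ M
[OH⁻] = (1.42×10⁻⁵)(446)/691 = 9.17×10⁻⁶ M
Q = [Mn²⁺][OH⁻]^2 = 1.17×10⁻¹⁵
Q = 1.17×10⁻¹⁵ < Ksp = 1.48×10⁻¹³, so the solution is unsaturated and no precipitate forms.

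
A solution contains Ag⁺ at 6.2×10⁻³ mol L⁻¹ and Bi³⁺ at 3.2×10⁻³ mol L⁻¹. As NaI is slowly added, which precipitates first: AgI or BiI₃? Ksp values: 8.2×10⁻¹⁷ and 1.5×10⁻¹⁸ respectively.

AgI

Precipitation begins when Q = Ksp.
For AgI: [I⁻] = (Ksp/[Ag⁺]) = 1.3×10⁻¹⁴ mol L⁻¹
For BiI₃: [I⁻] = (Ksp/[Bi³⁺])^(1/3) = 7.8×10⁻⁶ mol L⁻¹
Since AgI needs less I⁻ to reach saturation, it precipitates first.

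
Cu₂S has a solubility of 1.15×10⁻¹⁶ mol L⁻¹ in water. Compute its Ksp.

Ksp = 6.08×10⁻⁴⁸

Cu₂S(s) ⇌ 2 Cu⁺(aq) + S²⁻(aq)
Call the molar solubility s, so that [Cu⁺] = 2s and [S²⁻] = s.
Ksp = [Cu⁺]^2[S²⁻] = (2s)^2 · s = 4s^3
Ksp = 4 × (1.15×10⁻¹⁶)^3 = 6.08×10⁻⁴⁸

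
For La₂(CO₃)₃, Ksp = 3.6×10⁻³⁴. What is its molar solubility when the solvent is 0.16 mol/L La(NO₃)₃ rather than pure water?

La₂(CO₃)₃(s) ⇌ 2 La³⁺(aq) + 3 CO₃²⁻(aq)
Let s be the solubility of La₂(CO₃)₃ here. The common ion gives [La³⁺] ≈ 0.16 mol/L, and [CO₃²⁻] = 3s.
Ksp = [La³⁺]^2[CO₃²⁻]^3 = (0.16)^2(3s)^3
(3s)^3 = 3.6×10⁻³⁴ / (0.16)^2 = 1.4×10⁻³²
s = 8.0×10⁻¹² mol/L

8.0×10⁻¹² M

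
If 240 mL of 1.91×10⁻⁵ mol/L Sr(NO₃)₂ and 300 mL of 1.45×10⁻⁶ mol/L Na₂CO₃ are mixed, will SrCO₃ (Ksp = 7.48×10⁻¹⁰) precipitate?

After mixing, V = 240 mL + 300 mL = 540 mL.
[Sr²⁺] = (1.91×10⁻⁵)(240)/540 = 8.49×10⁻⁶ mol/L
[CO₃²⁻] = (1.45×10⁻⁶)(300)/540 = 8.06×10⁻⁷ mol/L
Q = [Sr²⁺][CO₃²⁻] = 6.84×10⁻¹²
Since Q (6.84×10⁻¹²) is less than Ksp (7.48×10⁻¹⁰), no SrCO₃ precipitates.

No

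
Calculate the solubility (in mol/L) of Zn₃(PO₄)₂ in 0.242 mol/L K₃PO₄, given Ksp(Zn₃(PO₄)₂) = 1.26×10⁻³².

2.00×10⁻¹¹ M

Zn₃(PO₄)₂(s) ⇌ 3 Zn²⁺(aq) + 2 PO₄³⁻(aq)
PO₄³⁻ is already present at 0.242 mol/L. If s mol/L of Zn₃(PO₄)₂ dissolves, [Zn²⁺] = 3s while [PO₄³⁻] ≈ 0.242 mol/L.
Ksp = [Zn²⁺]^3[PO₄³⁻]^2 = (3s)^3(0.242)^2
(3s)^3 = 1.26×10⁻³² / (0.242)^2 = 2.15×10⁻³¹
s = 2.00×10⁻¹¹ mol/L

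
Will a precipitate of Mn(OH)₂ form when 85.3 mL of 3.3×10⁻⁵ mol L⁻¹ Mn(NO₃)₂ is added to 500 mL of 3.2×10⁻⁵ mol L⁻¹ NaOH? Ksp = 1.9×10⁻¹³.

No

The combined volume is 585.3 mL.
[Mn²⁺] = (3.3×10⁻⁵)(85.3)/585.3 = 4.8×10⁻⁶ mol L⁻¹
[OH⁻] = (3.2×10⁻⁵)(500)/585.3 = 2.7×10⁻⁵ mol L⁻¹
Q = [Mn²⁺][OH⁻]^2 = 3.6×10⁻¹⁵
Q < Ksp (3.6×10⁻¹⁵ vs 1.9×10⁻¹³); the solution remains unsaturated and no precipitate forms.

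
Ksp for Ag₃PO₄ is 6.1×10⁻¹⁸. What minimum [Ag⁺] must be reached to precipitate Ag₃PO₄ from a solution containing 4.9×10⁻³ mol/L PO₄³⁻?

A salt starts to precipitate once the ion product Q reaches its Ksp.
Ag₃PO₄(s) ⇌ 3 Ag⁺(aq) + PO₄³⁻(aq)
Ksp = [Ag⁺]^3[PO₄³⁻] = [Ag⁺]^3(4.9×10⁻³)
[Ag⁺]^3 = 6.1×10⁻¹⁸ / (4.9×10⁻³) = 1.2×10⁻¹⁵
[Ag⁺] = 1.1×10⁻⁵ mol/L

1.1×10⁻⁵ M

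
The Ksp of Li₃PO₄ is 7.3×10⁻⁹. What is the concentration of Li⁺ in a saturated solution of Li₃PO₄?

1.2×10⁻² M

Li₃PO₄(s) ⇌ 3 Li⁺(aq) + PO₄³⁻(aq)
If s mol/L of Li₃PO₄ dissolves, [Li⁺] = 3s and [PO₄³⁻] = s.
Ksp = [Li⁺]^3[PO₄³⁻] = (3s)^3 · s = 27s^4 = 7.3×10⁻⁹
s = 4.1×10⁻³ M
[Li⁺] = 3s = 1.2×10⁻² M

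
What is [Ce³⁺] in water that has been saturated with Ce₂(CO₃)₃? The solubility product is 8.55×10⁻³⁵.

1.20×10⁻⁷ M

Ce₂(CO₃)₃(s) ⇌ 2 Ce³⁺(aq) + 3 CO₃²⁻(aq)
For each mole of Ce₂(CO₃)₃ that dissolves per liter, [Ce³⁺] = 2s and [CO₃²⁻] = 3s; let s denote this solubility.
Ksp = [Ce³⁺]^2[CO₃²⁻]^3 = (2s)^2 · (3s)^3 = 108s^5 = 8.55×10⁻³⁵
s = 6.02×10⁻⁸ mol/L
[Ce³⁺] = 2s = 1.20×10⁻⁷ mol/L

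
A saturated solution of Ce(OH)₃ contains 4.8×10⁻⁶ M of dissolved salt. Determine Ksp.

Ce(OH)₃(s) ⇌ Ce³⁺(aq) + 3 OH⁻(aq)
Let s be the molar solubility. Then [Ce³⁺] = s and [OH⁻] = 3s.
Ksp = [Ce³⁺][OH⁻]^3 = s · (3s)^3 = 27s^4
Ksp = 27 × (4.8×10⁻⁶)^4 = 1.4×10⁻²⁰

Ksp = 1.4×10⁻²⁰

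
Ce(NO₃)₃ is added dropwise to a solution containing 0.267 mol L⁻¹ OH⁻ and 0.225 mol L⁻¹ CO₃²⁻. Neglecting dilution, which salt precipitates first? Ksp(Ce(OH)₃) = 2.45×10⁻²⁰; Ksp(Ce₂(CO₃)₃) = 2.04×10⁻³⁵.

Precipitation begins when Q = Ksp.
For Ce(OH)₃: [Ce³⁺] = (Ksp/[OH⁻]^3) = 1.29×10⁻¹⁸ mol L⁻¹
For Ce₂(CO₃)₃: [Ce³⁺] = (Ksp/[CO₃²⁻]^3)^(1/2) = 4.23×10⁻¹⁷ mol L⁻¹
Since Ce(OH)₃ needs less Ce³⁺ to reach saturation, it precipitates first.

Ce(OH)₃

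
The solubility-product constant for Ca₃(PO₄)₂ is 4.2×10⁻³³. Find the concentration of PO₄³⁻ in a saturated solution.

2.6×10⁻⁷ M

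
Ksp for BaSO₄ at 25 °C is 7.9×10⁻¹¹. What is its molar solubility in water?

8.9×10⁻⁶ M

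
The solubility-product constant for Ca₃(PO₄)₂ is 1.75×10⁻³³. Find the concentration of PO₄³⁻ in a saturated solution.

Ca₃(PO₄)₂(s) ⇌ 3 Ca²⁺(aq) + 2 PO₄³⁻(aq)
For each mole of Ca₃(PO₄)₂ that dissolves per liter, [Ca²⁺] = 3s and [PO₄³⁻] = 2s; let s denote this solubility.
Ksp = [Ca²⁺]^3[PO₄³⁻]^2 = (3s)^3 · (2s)^2 = 108s^5 = 1.75×10⁻³³
s = 1.10×10⁻⁷ M
[PO₄³⁻] = 2s = 2.20×10⁻⁷ M

2.20×10⁻⁷ M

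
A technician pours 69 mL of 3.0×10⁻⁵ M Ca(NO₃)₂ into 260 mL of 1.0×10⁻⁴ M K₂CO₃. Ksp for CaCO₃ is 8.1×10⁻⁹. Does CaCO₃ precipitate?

Total volume after mixing = 69 + 260 = 329 mL.
[Ca²⁺] = (3.0×10⁻⁵)(69)/329 = 6.3×10⁻⁶ M
[CO₃²⁻] = (1.0×10⁻⁴)(260)/329 = 7.9×10⁻⁵ M
Q = [Ca²⁺][CO₃²⁻] = 5.0×10⁻¹⁰
Since Q (5.0×10⁻¹⁰) is less than Ksp (8.1×10⁻⁹), no CaCO₃ precipitates.

No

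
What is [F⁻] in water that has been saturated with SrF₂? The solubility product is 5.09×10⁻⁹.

SrF₂(s) ⇌ Sr²⁺(aq) + 2 F⁻(aq)
If s mol/L of SrF₂ dissolves, [Sr²⁺] = s and [F⁻] = 2s.
Ksp = [Sr²⁺][F⁻]^2 = s · (2s)^2 = 4s^3 = 5.09×10⁻⁹
s = 1.08×10⁻³ M
[F⁻] = 2s = 2.17×10⁻³ M

2.17×10⁻³ M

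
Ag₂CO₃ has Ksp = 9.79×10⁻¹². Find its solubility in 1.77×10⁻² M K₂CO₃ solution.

Ag₂CO₃(s) ⇌ 2 Ag⁺(aq) + CO₃²⁻(aq)
CO₃²⁻ is already present at 1.77×10⁻² M. If s mol/L of Ag₂CO₃ dissolves, [Ag⁺] = 2s while [CO₃²⁻] ≈ 1.77×10⁻² M.
Ksp = [Ag⁺]^2[CO₃²⁻] = (2s)^2(1.77×10⁻²)
(2s)^2 = 9.79×10⁻¹² / (1.77×10⁻²) = 5.53×10⁻¹⁰
s = 1.18×10⁻⁵ M

1.18×10⁻⁵ M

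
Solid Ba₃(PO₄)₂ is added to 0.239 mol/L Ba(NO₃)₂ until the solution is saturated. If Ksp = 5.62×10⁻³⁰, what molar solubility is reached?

Ba₃(PO₄)₂(s) ⇌ 3 Ba²⁺(aq) + 2 PO₄³⁻(aq)
Ba²⁺ is already present at 0.239 mol/L. If s mol/L of Ba₃(PO₄)₂ dissolves, [PO₄³⁻] = 2s while [Ba²⁺] ≈ 0.239 mol/L.
Ksp = [Ba²⁺]^3[PO₄³⁻]^2 = (0.239)^3(2s)^2
(2s)^2 = 5.62×10⁻³⁰ / (0.239)^3 = 4.12×10⁻²⁸
s = 1.01×10⁻¹⁴ mol/L

1.01×10⁻¹⁴ M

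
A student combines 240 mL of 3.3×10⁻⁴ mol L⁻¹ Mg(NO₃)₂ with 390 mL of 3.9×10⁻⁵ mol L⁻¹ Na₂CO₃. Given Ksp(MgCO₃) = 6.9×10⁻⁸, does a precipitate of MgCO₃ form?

Total volume after mixing = 240 + 390 = 630 mL.
[Mg²⁺] = (3.3×10⁻⁴)(240)/630 = 1.3×10⁻⁴ mol L⁻¹
[CO₃²⁻] = (3.9×10⁻⁵)(390)/630 = 2.4×10⁻⁵ mol L⁻¹
Q = [Mg²⁺][CO₃²⁻] = 3.0×10⁻⁹
Since Q (3.0×10⁻⁹) is less than Ksp (6.9×10⁻⁸), no MgCO₃ precipitates.

No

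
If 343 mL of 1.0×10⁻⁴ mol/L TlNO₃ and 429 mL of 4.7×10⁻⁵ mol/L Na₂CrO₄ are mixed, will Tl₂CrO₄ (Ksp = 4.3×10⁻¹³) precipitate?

No

Total volume after mixing = 343 + 429 = 772 mL.
[Tl⁺] = (1.0×10⁻⁴)(343)/772 = 4.4×10⁻⁵ mol/L
[CrO₄²⁻] = (4.7×10⁻⁵)(429)/772 = 2.6×10⁻⁵ mol/L
Q = [Tl⁺]^2[CrO₄²⁻] = 5.2×10⁻¹⁴
Q = 5.2×10⁻¹⁴ < Ksp = 4.3×10⁻¹³, so the solution is unsaturated and no precipitate forms.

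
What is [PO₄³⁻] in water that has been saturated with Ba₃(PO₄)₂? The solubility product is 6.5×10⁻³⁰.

Ba₃(PO₄)₂(s) ⇌ 3 Ba²⁺(aq) + 2 PO₄³⁻(aq)
With molar solubility s: [Ba²⁺] = 3s, [PO₄³⁻] = 2s.
Ksp = [Ba²⁺]^3[PO₄³⁻]^2 = (3s)^3 · (2s)^2 = 108s^5 = 6.5×10⁻³⁰
s = 5.7×10⁻⁷ M
[PO₄³⁻] = 2s = 1.1×10⁻⁶ M

1.1×10⁻⁶ M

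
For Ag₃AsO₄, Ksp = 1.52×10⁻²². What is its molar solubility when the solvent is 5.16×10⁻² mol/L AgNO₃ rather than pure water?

1.11×10⁻¹⁸ M

Ag₃AsO₄(s) ⇌ 3 Ag⁺(aq) + AsO₄³⁻(aq)
Let s be the solubility of Ag₃AsO₄ here. The common ion gives [Ag⁺] ≈ 5.16×10⁻² mol/L, and [AsO₄³⁻] = s.
Ksp = [Ag⁺]^3[AsO₄³⁻] = (5.16×10⁻²)^3s
s = 1.52×10⁻²² / (5.16×10⁻²)^3 = 1.11×10⁻¹⁸
s = 1.11×10⁻¹⁸ mol/L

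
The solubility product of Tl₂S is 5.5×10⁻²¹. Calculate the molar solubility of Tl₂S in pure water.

1.1×10⁻⁷ M

Tl₂S(s) ⇌ 2 Tl⁺(aq) + S²⁻(aq)
If s mol/L of Tl₂S dissolves, [Tl⁺] = 2s and [S²⁻] = s.
Ksp = [Tl⁺]^2[S²⁻] = (2s)^2 · s = 4s^3
4s^3 = 5.5×10⁻²¹  ⇒  s^3 = 1.4×10⁻²¹
Taking the 3rd root, s = 1.1×10⁻⁷ M.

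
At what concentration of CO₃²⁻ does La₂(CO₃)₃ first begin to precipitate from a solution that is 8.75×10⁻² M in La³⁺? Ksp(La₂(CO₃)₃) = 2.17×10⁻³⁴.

A salt starts to precipitate once the ion product Q reaches its Ksp.
La₂(CO₃)₃(s) ⇌ 2 La³⁺(aq) + 3 CO₃²⁻(aq)
Ksp = [La³⁺]^2[CO₃²⁻]^3 = [CO₃²⁻]^3(8.75×10⁻²)^2
[CO₃²⁻]^3 = 2.17×10⁻³⁴ / (8.75×10⁻²)^2 = 2.83×10⁻³²
[CO₃²⁻] = 3.05×10⁻¹¹ M

3.05×10⁻¹¹ M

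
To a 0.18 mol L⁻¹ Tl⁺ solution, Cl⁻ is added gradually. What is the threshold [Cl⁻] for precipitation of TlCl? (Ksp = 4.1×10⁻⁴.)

Precipitation of each salt begins when its ion product equals Ksp.
TlCl(s) ⇌ Tl⁺(aq) + Cl⁻(aq)
Ksp = [Tl⁺][Cl⁻] = [Cl⁻](0.18)
[Cl⁻] = 4.1×10⁻⁴ / (0.18) = 2.3×10⁻³
[Cl⁻] = 2.3×10⁻³ mol L⁻¹

2.3×10⁻³ M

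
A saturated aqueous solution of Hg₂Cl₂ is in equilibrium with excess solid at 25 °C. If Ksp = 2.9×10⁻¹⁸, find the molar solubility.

Hg₂Cl₂(s) ⇌ Hg₂²⁺(aq) + 2 Cl⁻(aq)
With molar solubility s: [Hg₂²⁺] = s, [Cl⁻] = 2s.
Ksp = [Hg₂²⁺][Cl⁻]^2 = s · (2s)^2 = 4s^3
4s^3 = 2.9×10⁻¹⁸  ⇒  s^3 = 7.3×10⁻¹⁹
s = (7.3×10⁻¹⁹)^(1/3) = 9.0×10⁻⁷ mol/L

9.0×10⁻⁷ M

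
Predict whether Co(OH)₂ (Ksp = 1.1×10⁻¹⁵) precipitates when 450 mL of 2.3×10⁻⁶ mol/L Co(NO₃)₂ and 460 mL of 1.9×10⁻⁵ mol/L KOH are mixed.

After mixing, V = 450 mL + 460 mL = 910 mL.
[Co²⁺] = (2.3×10⁻⁶)(450)/910 = 1.1×10⁻⁶ mol/L
[OH⁻] = (1.9×10⁻⁵)(460)/910 = 9.6×10⁻⁶ mol/L
Q = [Co²⁺][OH⁻]^2 = 1.0×10⁻¹⁶
Q < Ksp (1.0×10⁻¹⁶ vs 1.1×10⁻¹⁵); the solution remains unsaturated and no precipitate forms.

No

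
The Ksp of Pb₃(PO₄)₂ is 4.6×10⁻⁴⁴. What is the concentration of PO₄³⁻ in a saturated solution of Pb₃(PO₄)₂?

1.7×10⁻⁹ M

Pb₃(PO₄)₂(s) ⇌ 3 Pb²⁺(aq) + 2 PO₄³⁻(aq)
If s mol/L of Pb₃(PO₄)₂ dissolves, [Pb²⁺] = 3s and [PO₄³⁻] = 2s.
Ksp = [Pb²⁺]^3[PO₄³⁻]^2 = (3s)^3 · (2s)^2 = 108s^5 = 4.6×10⁻⁴⁴
s = 8.4×10⁻¹⁰ mol/L
[PO₄³⁻] = 2s = 1.7×10⁻⁹ mol/L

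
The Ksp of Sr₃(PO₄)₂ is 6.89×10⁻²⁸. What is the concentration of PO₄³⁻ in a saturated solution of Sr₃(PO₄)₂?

2.90×10⁻⁶ M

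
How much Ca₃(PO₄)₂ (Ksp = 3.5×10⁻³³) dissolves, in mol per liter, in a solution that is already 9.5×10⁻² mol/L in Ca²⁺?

1.0×10⁻¹⁵ M

Ca₃(PO₄)₂(s) ⇌ 3 Ca²⁺(aq) + 2 PO₄³⁻(aq)
With Ca²⁺ already at 9.5×10⁻² mol/L and s small, take [Ca²⁺] ≈ 9.5×10⁻² mol/L and [PO₄³⁻] = 2s.
Ksp = [Ca²⁺]^3[PO₄³⁻]^2 = (9.5×10⁻²)^3(2s)^2
(2s)^2 = 3.5×10⁻³³ / (9.5×10⁻²)^3 = 4.1×10⁻³⁰
s = 1.0×10⁻¹⁵ mol/L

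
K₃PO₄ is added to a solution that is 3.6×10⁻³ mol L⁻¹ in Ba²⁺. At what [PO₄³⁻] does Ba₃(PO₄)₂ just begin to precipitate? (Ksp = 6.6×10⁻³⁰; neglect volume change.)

Precipitation begins when Q = Ksp.
Ba₃(PO₄)₂(s) ⇌ 3 Ba²⁺(aq) + 2 PO₄³⁻(aq)
Ksp = [Ba²⁺]^3[PO₄³⁻]^2 = [PO₄³⁻]^2(3.6×10⁻³)^3
[PO₄³⁻]^2 = 6.6×10⁻³⁰ / (3.6×10⁻³)^3 = 1.4×10⁻²²
[PO₄³⁻] = 1.2×10⁻¹¹ mol L⁻¹

1.2×10⁻¹¹ M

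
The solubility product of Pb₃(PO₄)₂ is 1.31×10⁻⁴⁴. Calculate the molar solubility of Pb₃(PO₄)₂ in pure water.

6.56×10⁻¹⁰ M

Pb₃(PO₄)₂(s) ⇌ 3 Pb²⁺(aq) + 2 PO₄³⁻(aq)
Call the molar solubility s, so that [Pb²⁺] = 3s and [PO₄³⁻] = 2s.
Ksp = [Pb²⁺]^3[PO₄³⁻]^2 = (3s)^3 · (2s)^2 = 108s^5
108s^5 = 1.31×10⁻⁴⁴  ⇒  s^5 = 1.21×10⁻⁴⁶
Taking the 5th root, s = 6.56×10⁻¹⁰ M.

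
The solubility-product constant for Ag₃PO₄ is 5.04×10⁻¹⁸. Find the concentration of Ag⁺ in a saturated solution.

6.24×10⁻⁵ M

Ag₃PO₄(s) ⇌ 3 Ag⁺(aq) + PO₄³⁻(aq)
If s mol/L of Ag₃PO₄ dissolves, [Ag⁺] = 3s and [PO₄³⁻] = s.
Ksp = [Ag⁺]^3[PO₄³⁻] = (3s)^3 · s = 27s^4 = 5.04×10⁻¹⁸
s = 2.08×10⁻⁵ mol/L
[Ag⁺] = 3s = 6.24×10⁻⁵ mol/L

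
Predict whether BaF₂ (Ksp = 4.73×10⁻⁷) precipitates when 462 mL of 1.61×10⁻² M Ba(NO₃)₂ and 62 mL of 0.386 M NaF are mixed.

After mixing, V = 462 mL + 62 mL = 524 mL.
[Ba²⁺] = (1.61×10⁻²)(462)/524 = 1.42×10⁻² M
[F⁻] = (0.386)(62)/524 = 4.57×10⁻² M
Q = [Ba²⁺][F⁻]^2 = 2.96×10⁻⁵
Because Q > Ksp (2.96×10⁻⁵ vs 4.73×10⁻⁷), a precipitate of BaF₂ forms.

Yes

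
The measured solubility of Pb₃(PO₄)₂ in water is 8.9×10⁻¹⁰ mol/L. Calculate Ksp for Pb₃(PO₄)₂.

Pb₃(PO₄)₂(s) ⇌ 3 Pb²⁺(aq) + 2 PO₄³⁻(aq)
Let s be the molar solubility. Then [Pb²⁺] = 3s and [PO₄³⁻] = 2s.
Ksp = [Pb²⁺]^3[PO₄³⁻]^2 = (3s)^3 · (2s)^2 = 108s^5
Ksp = 108 × (8.9×10⁻¹⁰)^5 = 6.0×10⁻⁴⁴

Ksp = 6.0×10⁻⁴⁴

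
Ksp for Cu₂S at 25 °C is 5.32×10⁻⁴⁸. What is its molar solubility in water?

1.10×10⁻¹⁶ M

Cu₂S(s) ⇌ 2 Cu⁺(aq) + S²⁻(aq)
For each mole of Cu₂S that dissolves per liter, [Cu⁺] = 2s and [S²⁻] = s; let s denote this solubility.
Ksp = [Cu⁺]^2[S²⁻] = (2s)^2 · s = 4s^3
4s^3 = 5.32×10⁻⁴⁸  ⇒  s^3 = 1.33×10⁻⁴⁸
Taking the 3rd root, s = 1.10×10⁻¹⁶ mol L⁻¹.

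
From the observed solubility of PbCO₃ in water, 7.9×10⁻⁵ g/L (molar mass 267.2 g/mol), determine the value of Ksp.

s = (7.9×10⁻⁵ g L⁻¹)/(267.2 g mol⁻¹) = 2.957×10⁻⁷ M
PbCO₃(s) ⇌ Pb²⁺(aq) + CO₃²⁻(aq)
If s mol/L of PbCO₃ dissolves, [Pb²⁺] = s and [CO₃²⁻] = s.
Ksp = [Pb²⁺][CO₃²⁻] = s · s = s^2
Ksp = (2.957×10⁻⁷)^2 = 8.7×10⁻¹⁴

Ksp = 8.7×10⁻¹⁴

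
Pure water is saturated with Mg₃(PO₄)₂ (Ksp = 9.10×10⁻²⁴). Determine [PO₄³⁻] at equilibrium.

1.93×10⁻⁵ M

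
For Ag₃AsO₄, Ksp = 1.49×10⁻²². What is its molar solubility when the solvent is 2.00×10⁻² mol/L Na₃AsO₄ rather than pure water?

6.51×10⁻⁸ M

Ag₃AsO₄(s) ⇌ 3 Ag⁺(aq) + AsO₄³⁻(aq)
The solution already contains AsO₄³⁻ at 2.00×10⁻² mol/L. Let s be the molar solubility of Ag₃AsO₄.
[AsO₄³⁻] ≈ 2.00×10⁻² mol/L (common ion dominates); [Ag⁺] = 3s.
Ksp = [Ag⁺]^3[AsO₄³⁻] = (3s)^3(2.00×10⁻²)
(3s)^3 = 1.49×10⁻²² / (2.00×10⁻²) = 7.45×10⁻²¹
s = 6.51×10⁻⁸ mol/L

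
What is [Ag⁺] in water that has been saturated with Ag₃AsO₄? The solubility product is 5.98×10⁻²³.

Ag₃AsO₄(s) ⇌ 3 Ag⁺(aq) + AsO₄³⁻(aq)
If s mol/L of Ag₃AsO₄ dissolves, [Ag⁺] = 3s and [AsO₄³⁻] = s.
Ksp = [Ag⁺]^3[AsO₄³⁻] = (3s)^3 · s = 27s^4 = 5.98×10⁻²³
s = 1.22×10⁻⁶ mol L⁻¹
[Ag⁺] = 3s = 3.66×10⁻⁶ mol L⁻¹

3.66×10⁻⁶ M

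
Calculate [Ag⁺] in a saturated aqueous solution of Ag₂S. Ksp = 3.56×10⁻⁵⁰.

4.14×10⁻¹⁷ M

Ag₂S(s) ⇌ 2 Ag⁺(aq) + S²⁻(aq)
Let s be the molar solubility. Then [Ag⁺] = 2s and [S²⁻] = s.
Ksp = [Ag⁺]^2[S²⁻] = (2s)^2 · s = 4s^3 = 3.56×10⁻⁵⁰
s = 2.07×10⁻¹⁷ mol L⁻¹
[Ag⁺] = 2s = 4.14×10⁻¹⁷ mol L⁻¹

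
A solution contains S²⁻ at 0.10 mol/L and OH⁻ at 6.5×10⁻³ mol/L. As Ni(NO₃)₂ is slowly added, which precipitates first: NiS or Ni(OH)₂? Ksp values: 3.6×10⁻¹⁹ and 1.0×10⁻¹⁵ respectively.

A salt starts to precipitate once the ion product Q reaches its Ksp.
For NiS: [Ni²⁺] = (Ksp/[S²⁻]) = 3.6×10⁻¹⁸ mol/L
For Ni(OH)₂: [Ni²⁺] = (Ksp/[OH⁻]^2) = 2.4×10⁻¹¹ mol/L
The smaller threshold [Ni²⁺] is reached first, so NiS precipitates first.

NiS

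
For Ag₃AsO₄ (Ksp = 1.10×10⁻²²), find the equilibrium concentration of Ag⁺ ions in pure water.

4.26×10⁻⁶ M

Ag₃AsO₄(s) ⇌ 3 Ag⁺(aq) + AsO₄³⁻(aq)
Call the molar solubility s, so that [Ag⁺] = 3s and [AsO₄³⁻] = s.
Ksp = [Ag⁺]^3[AsO₄³⁻] = (3s)^3 · s = 27s^4 = 1.10×10⁻²²
s = 1.42×10⁻⁶ mol/L
[Ag⁺] = 3s = 4.26×10⁻⁶ mol/L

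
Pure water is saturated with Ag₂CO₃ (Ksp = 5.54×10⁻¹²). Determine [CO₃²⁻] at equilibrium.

1.11×10⁻⁴ M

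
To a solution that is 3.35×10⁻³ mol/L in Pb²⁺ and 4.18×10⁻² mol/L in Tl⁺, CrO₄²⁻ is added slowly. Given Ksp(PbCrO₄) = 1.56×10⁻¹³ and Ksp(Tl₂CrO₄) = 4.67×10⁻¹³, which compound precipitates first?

A salt starts to precipitate once the ion product Q reaches its Ksp.
For PbCrO₄: [CrO₄²⁻] = (Ksp/[Pb²⁺]) = 4.66×10⁻¹¹ mol/L
For Tl₂CrO₄: [CrO₄²⁻] = (Ksp/[Tl⁺]^2) = 2.67×10⁻¹⁰ mol/L
Since PbCrO₄ needs less CrO₄²⁻ to reach saturation, it precipitates first.

PbCrO₄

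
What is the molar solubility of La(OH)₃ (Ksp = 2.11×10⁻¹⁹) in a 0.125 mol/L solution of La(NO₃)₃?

3.97×10⁻⁷ M

La(OH)₃(s) ⇌ La³⁺(aq) + 3 OH⁻(aq)
The solution already contains La³⁺ at 0.125 mol/L. Let s be the molar solubility of La(OH)₃.
[La³⁺] ≈ 0.125 mol/L (common ion dominates); [OH⁻] = 3s.
Ksp = [La³⁺][OH⁻]^3 = (0.125)(3s)^3
(3s)^3 = 2.11×10⁻¹⁹ / (0.125) = 1.69×10⁻¹⁸
s = 3.97×10⁻⁷ mol/L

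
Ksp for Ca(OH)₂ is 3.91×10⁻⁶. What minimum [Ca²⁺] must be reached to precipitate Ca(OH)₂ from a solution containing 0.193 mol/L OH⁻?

Each salt precipitates once Q = Ksp for that salt.
Ca(OH)₂(s) ⇌ Ca²⁺(aq) + 2 OH⁻(aq)
Ksp = [Ca²⁺][OH⁻]^2 = [Ca²⁺](0.193)^2
[Ca²⁺] = 3.91×10⁻⁶ / (0.193)^2 = 1.05×10⁻⁴
[Ca²⁺] = 1.05×10⁻⁴ mol/L

1.05×10⁻⁴ M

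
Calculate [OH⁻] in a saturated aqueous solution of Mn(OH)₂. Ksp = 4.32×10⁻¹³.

Mn(OH)₂(s) ⇌ Mn²⁺(aq) + 2 OH⁻(aq)
Let s be the molar solubility. Then [Mn²⁺] = s and [OH⁻] = 2s.
Ksp = [Mn²⁺][OH⁻]^2 = s · (2s)^2 = 4s^3 = 4.32×10⁻¹³
s = 4.76×10⁻⁵ mol/L
[OH⁻] = 2s = 9.52×10⁻⁵ mol/L

9.52×10⁻⁵ M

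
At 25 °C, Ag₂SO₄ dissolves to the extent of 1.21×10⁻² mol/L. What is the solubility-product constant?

Ag₂SO₄(s) ⇌ 2 Ag⁺(aq) + SO₄²⁻(aq)
If s mol/L of Ag₂SO₄ dissolves, [Ag⁺] = 2s and [SO₄²⁻] = s.
Ksp = [Ag⁺]^2[SO₄²⁻] = (2s)^2 · s = 4s^3
Ksp = 4 × (1.21×10⁻²)^3 = 7.09×10⁻⁶

Ksp = 7.09×10⁻⁶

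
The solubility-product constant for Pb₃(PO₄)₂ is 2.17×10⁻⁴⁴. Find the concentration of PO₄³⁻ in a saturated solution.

1.45×10⁻⁹ M

Pb₃(PO₄)₂(s) ⇌ 3 Pb²⁺(aq) + 2 PO₄³⁻(aq)
Call the molar solubility s, so that [Pb²⁺] = 3s and [PO₄³⁻] = 2s.
Ksp = [Pb²⁺]^3[PO₄³⁻]^2 = (3s)^3 · (2s)^2 = 108s^5 = 2.17×10⁻⁴⁴
s = 7.25×10⁻¹⁰ M
[PO₄³⁻] = 2s = 1.45×10⁻⁹ M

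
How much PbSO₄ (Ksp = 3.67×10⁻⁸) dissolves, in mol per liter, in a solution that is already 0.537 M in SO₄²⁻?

PbSO₄(s) ⇌ Pb²⁺(aq) + SO₄²⁻(aq)
The solution already contains SO₄²⁻ at 0.537 M. Let s be the molar solubility of PbSO₄.
[SO₄²⁻] ≈ 0.537 M (common ion dominates); [Pb²⁺] = s.
Ksp = [Pb²⁺][SO₄²⁻] = s(0.537)
s = 3.67×10⁻⁸ / (0.537) = 6.83×10⁻⁸
s = 6.83×10⁻⁸ M

6.83×10⁻⁸ M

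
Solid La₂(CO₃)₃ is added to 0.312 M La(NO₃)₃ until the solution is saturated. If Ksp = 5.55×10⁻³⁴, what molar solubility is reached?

La₂(CO₃)₃(s) ⇌ 2 La³⁺(aq) + 3 CO₃²⁻(aq)
The solution already contains La³⁺ at 0.312 M. Let s be the molar solubility of La₂(CO₃)₃.
[La³⁺] ≈ 0.312 M (common ion dominates); [CO₃²⁻] = 3s.
Ksp = [La³⁺]^2[CO₃²⁻]^3 = (0.312)^2(3s)^3
(3s)^3 = 5.55×10⁻³⁴ / (0.312)^2 = 5.70×10⁻³³
s = 5.95×10⁻¹² M

5.95×10⁻¹² M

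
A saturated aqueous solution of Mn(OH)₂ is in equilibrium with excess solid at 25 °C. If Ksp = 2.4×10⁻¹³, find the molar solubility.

Mn(OH)₂(s) ⇌ Mn²⁺(aq) + 2 OH⁻(aq)
For each mole of Mn(OH)₂ that dissolves per liter, [Mn²⁺] = s and [OH⁻] = 2s; let s denote this solubility.
Ksp = [Mn²⁺][OH⁻]^2 = s · (2s)^2 = 4s^3
4s^3 = 2.4×10⁻¹³  ⇒  s^3 = 6.0×10⁻¹⁴
s = (6.0×10⁻¹⁴)^(1/3) = 3.9×10⁻⁵ mol L⁻¹

3.9×10⁻⁵ M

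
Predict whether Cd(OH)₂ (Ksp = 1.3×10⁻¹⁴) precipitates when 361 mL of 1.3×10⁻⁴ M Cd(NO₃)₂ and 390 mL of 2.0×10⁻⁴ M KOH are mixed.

Yes

Total volume after mixing = 361 + 390 = 751 mL.
[Cd²⁺] = (1.3×10⁻⁴)(361)/751 = 6.2×10⁻⁵ M
[OH⁻] = (2.0×10⁻⁴)(390)/751 = 1.0×10⁻⁴ M
Q = [Cd²⁺][OH⁻]^2 = 6.7×10⁻¹³
Because Q > Ksp (6.7×10⁻¹³ vs 1.3×10⁻¹⁴), a precipitate of Cd(OH)₂ forms.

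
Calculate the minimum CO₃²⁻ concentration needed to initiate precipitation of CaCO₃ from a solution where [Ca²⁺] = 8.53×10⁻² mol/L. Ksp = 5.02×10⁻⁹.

5.89×10⁻⁸ M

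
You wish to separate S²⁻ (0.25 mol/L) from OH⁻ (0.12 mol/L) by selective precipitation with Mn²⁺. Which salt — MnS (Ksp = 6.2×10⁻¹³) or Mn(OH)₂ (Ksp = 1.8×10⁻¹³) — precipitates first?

Precipitation of each salt begins when its ion product equals Ksp.
For MnS: [Mn²⁺] = (Ksp/[S²⁻]) = 2.5×10⁻¹² mol/L
For Mn(OH)₂: [Mn²⁺] = (Ksp/[OH⁻]^2) = 1.3×10⁻¹¹ mol/L
The smaller threshold [Mn²⁺] is reached first, so MnS precipitates first.

MnS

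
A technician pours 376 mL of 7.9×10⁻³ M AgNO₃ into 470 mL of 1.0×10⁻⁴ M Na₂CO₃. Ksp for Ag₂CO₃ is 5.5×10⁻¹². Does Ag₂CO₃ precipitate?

Total volume after mixing = 376 + 470 = 846 mL.
[Ag⁺] = (7.9×10⁻³)(376)/846 = 3.5×10⁻³ M
[CO₃²⁻] = (1.0×10⁻⁴)(470)/846 = 5.6×10⁻⁵ M
Q = [Ag⁺]^2[CO₃²⁻] = 6.8×10⁻¹⁰
Because Q > Ksp (6.8×10⁻¹⁰ vs 5.5×10⁻¹²), a precipitate of Ag₂CO₃ forms.

Yes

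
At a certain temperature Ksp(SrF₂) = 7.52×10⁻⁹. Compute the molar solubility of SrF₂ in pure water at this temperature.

SrF₂(s) ⇌ Sr²⁺(aq) + 2 F⁻(aq)
If s mol/L of SrF₂ dissolves, [Sr²⁺] = s and [F⁻] = 2s.
Ksp = [Sr²⁺][F⁻]^2 = s · (2s)^2 = 4s^3
4s^3 = 7.52×10⁻⁹  ⇒  s^3 = 1.88×10⁻⁹
s = 1.23×10⁻³ M

1.23×10⁻³ M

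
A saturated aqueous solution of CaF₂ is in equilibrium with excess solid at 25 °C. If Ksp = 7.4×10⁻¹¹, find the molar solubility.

CaF₂(s) ⇌ Ca²⁺(aq) + 2 F⁻(aq)
Call the molar solubility s, so that [Ca²⁺] = s and [F⁻] = 2s.
Ksp = [Ca²⁺][F⁻]^2 = s · (2s)^2 = 4s^3
4s^3 = 7.4×10⁻¹¹  ⇒  s^3 = 1.9×10⁻¹¹
s = (1.9×10⁻¹¹)^(1/3) = 2.6×10⁻⁴ mol/L

2.6×10⁻⁴ M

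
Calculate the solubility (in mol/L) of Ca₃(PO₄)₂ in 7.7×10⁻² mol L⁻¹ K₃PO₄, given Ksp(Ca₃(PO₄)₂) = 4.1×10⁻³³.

Ca₃(PO₄)₂(s) ⇌ 3 Ca²⁺(aq) + 2 PO₄³⁻(aq)
With PO₄³⁻ already at 7.7×10⁻² mol L⁻¹ and s small, take [PO₄³⁻] ≈ 7.7×10⁻² mol L⁻¹ and [Ca²⁺] = 3s.
Ksp = [Ca²⁺]^3[PO₄³⁻]^2 = (3s)^3(7.7×10⁻²)^2
(3s)^3 = 4.1×10⁻³³ / (7.7×10⁻²)^2 = 6.9×10⁻³¹
s = 2.9×10⁻¹¹ mol L⁻¹

2.9×10⁻¹¹ M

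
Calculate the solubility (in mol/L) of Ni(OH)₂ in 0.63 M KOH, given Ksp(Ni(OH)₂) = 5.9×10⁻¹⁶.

1.5×10⁻¹⁵ M

Ni(OH)₂(s) ⇌ Ni²⁺(aq) + 2 OH⁻(aq)
Let s be the solubility of Ni(OH)₂ here. The common ion gives [OH⁻] ≈ 0.63 M, and [Ni²⁺] = s.
Ksp = [Ni²⁺][OH⁻]^2 = s(0.63)^2
s = 5.9×10⁻¹⁶ / (0.63)^2 = 1.5×10⁻¹⁵
s = 1.5×10⁻¹⁵ M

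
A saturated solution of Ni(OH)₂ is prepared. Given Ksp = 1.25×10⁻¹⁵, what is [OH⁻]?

Ni(OH)₂(s) ⇌ Ni²⁺(aq) + 2 OH⁻(aq)
With molar solubility s: [Ni²⁺] = s, [OH⁻] = 2s.
Ksp = [Ni²⁺][OH⁻]^2 = s · (2s)^2 = 4s^3 = 1.25×10⁻¹⁵
s = 6.79×10⁻⁶ mol/L
[OH⁻] = 2s = 1.36×10⁻⁵ mol/L

1.36×10⁻⁵ M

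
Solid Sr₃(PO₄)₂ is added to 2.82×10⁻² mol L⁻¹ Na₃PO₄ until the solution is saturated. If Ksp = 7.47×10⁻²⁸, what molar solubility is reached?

Sr₃(PO₄)₂(s) ⇌ 3 Sr²⁺(aq) + 2 PO₄³⁻(aq)
The solution already contains PO₄³⁻ at 2.82×10⁻² mol L⁻¹. Let s be the molar solubility of Sr₃(PO₄)₂.
[PO₄³⁻] ≈ 2.82×10⁻² mol L⁻¹ (common ion dominates); [Sr²⁺] = 3s.
Ksp = [Sr²⁺]^3[PO₄³⁻]^2 = (3s)^3(2.82×10⁻²)^2
(3s)^3 = 7.47×10⁻²⁸ / (2.82×10⁻²)^2 = 9.39×10⁻²⁵
s = 3.26×10⁻⁹ mol L⁻¹

3.26×10⁻⁹ M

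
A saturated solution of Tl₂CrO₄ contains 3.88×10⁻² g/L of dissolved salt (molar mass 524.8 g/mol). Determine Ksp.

Ksp = 1.62×10⁻¹²

Molar solubility s = (3.88×10⁻² g/L) / (524.8 g/mol) = 7.3933×10⁻⁵ mol/L
Tl₂CrO₄(s) ⇌ 2 Tl⁺(aq) + CrO₄²⁻(aq)
With molar solubility s: [Tl⁺] = 2s, [CrO₄²⁻] = s.
Ksp = [Tl⁺]^2[CrO₄²⁻] = (2s)^2 · s = 4s^3
Ksp = 4 × (7.3933×10⁻⁵)^3 = 1.62×10⁻¹²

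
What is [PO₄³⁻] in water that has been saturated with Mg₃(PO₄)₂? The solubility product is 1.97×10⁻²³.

2.26×10⁻⁵ M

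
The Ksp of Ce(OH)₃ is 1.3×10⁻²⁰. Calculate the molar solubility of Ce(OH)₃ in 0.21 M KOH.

Ce(OH)₃(s) ⇌ Ce³⁺(aq) + 3 OH⁻(aq)
OH⁻ is already present at 0.21 M. If s mol/L of Ce(OH)₃ dissolves, [Ce³⁺] = s while [OH⁻] ≈ 0.21 M.
Ksp = [Ce³⁺][OH⁻]^3 = s(0.21)^3
s = 1.3×10⁻²⁰ / (0.21)^3 = 1.4×10⁻¹⁸
s = 1.4×10⁻¹⁸ M

1.4×10⁻¹⁸ M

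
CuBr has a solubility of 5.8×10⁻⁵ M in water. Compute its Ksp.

Ksp = 3.4×10⁻⁹

CuBr(s) ⇌ Cu⁺(aq) + Br⁻(aq)
Call the molar solubility s, so that [Cu⁺] = s and [Br⁻] = s.
Ksp = [Cu⁺][Br⁻] = s · s = s^2
Ksp = (5.8×10⁻⁵)^2 = 3.4×10⁻⁹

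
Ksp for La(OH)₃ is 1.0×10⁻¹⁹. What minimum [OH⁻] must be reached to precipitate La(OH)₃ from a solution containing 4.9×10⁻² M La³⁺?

1.3×10⁻⁶ M

Precipitation of each salt begins when its ion product equals Ksp.
La(OH)₃(s) ⇌ La³⁺(aq) + 3 OH⁻(aq)
Ksp = [La³⁺][OH⁻]^3 = [OH⁻]^3(4.9×10⁻²)
[OH⁻]^3 = 1.0×10⁻¹⁹ / (4.9×10⁻²) = 2.0×10⁻¹⁸
[OH⁻] = 1.3×10⁻⁶ M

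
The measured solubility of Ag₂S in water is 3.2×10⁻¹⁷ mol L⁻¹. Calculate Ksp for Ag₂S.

Ksp = 1.3×10⁻⁴⁹

Ag₂S(s) ⇌ 2 Ag⁺(aq) + S²⁻(aq)
If s mol/L of Ag₂S dissolves, [Ag⁺] = 2s and [S²⁻] = s.
Ksp = [Ag⁺]^2[S²⁻] = (2s)^2 · s = 4s^3
Ksp = 4 × (3.2×10⁻¹⁷)^3 = 1.3×10⁻⁴⁹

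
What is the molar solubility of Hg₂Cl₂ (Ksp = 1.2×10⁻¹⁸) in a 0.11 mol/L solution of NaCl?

9.9×10⁻¹⁷ M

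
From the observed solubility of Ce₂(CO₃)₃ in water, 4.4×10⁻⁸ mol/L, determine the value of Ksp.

Ksp = 1.8×10⁻³⁵

Ce₂(CO₃)₃(s) ⇌ 2 Ce³⁺(aq) + 3 CO₃²⁻(aq)
With molar solubility s: [Ce³⁺] = 2s, [CO₃²⁻] = 3s.
Ksp = [Ce³⁺]^2[CO₃²⁻]^3 = (2s)^2 · (3s)^3 = 108s^5
Ksp = 108 × (4.4×10⁻⁸)^5 = 1.8×10⁻³⁵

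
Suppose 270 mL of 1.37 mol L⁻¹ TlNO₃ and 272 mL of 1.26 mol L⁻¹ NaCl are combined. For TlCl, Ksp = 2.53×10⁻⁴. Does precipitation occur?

After mixing, V = 270 mL + 272 mL = 542 mL.
[Tl⁺] = (1.37)(270)/542 = 0.682 mol L⁻¹
[Cl⁻] = (1.26)(272)/542 = 0.632 mol L⁻¹
Q = [Tl⁺][Cl⁻] = 0.432
Since Q (0.432) exceeds Ksp (2.53×10⁻⁴), TlCl will precipitate.

Yes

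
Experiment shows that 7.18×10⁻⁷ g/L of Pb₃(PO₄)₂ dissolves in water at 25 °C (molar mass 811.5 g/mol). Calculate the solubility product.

Ksp = 5.86×10⁻⁴⁴

Convert to molarity: s = 7.18×10⁻⁷ / 811.5 = 8.8478×10⁻¹⁰ mol/L
Pb₃(PO₄)₂(s) ⇌ 3 Pb²⁺(aq) + 2 PO₄³⁻(aq)
With molar solubility s: [Pb²⁺] = 3s, [PO₄³⁻] = 2s.
Ksp = [Pb²⁺]^3[PO₄³⁻]^2 = (3s)^3 · (2s)^2 = 108s^5
Ksp = 108 × (8.8478×10⁻¹⁰)^5 = 5.86×10⁻⁴⁴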